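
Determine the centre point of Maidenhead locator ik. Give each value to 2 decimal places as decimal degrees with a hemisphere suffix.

15.00° N, 10.00° W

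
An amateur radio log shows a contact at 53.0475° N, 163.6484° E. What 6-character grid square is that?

RO13tb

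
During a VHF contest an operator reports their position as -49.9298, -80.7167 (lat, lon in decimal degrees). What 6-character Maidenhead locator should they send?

EE90pb

Offset from 180°W / 90°S: lon 99.2833°, lat 40.0702°.
Field: 99.2833/20 → 4 → E, 40.0702/10 → 4 → E; chars EE.
Square: 19.2833/2 → 9, 0.0702/1 → 0; chars 90.
Subsquare: 1.2833/0.0833333 → 15 → p, 0.0702/0.0416667 → 1 → b; chars pb.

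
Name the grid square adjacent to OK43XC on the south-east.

OK53ab

Longitude subsquare x = 23; +1 → 24, wraps to 0 = a, carry into square.
Longitude square 4; +1 → 5.
Latitude subsquare c = 2; −1 → 1 = b.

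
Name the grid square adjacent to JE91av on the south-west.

JE81xu

Longitude subsquare a = 0; −1 → -1, wraps to 23 = x, carry into square.
Longitude square 9; −1 → 8.
Latitude subsquare v = 21; −1 → 20 = u.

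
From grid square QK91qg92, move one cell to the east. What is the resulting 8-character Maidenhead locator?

QK91rg02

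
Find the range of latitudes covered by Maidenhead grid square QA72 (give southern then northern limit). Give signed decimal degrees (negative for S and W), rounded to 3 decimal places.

-88.000, -87.000

Field Q=16, A=0: +16·20° lon, +0·10° lat → SW at lon 140°, lat -90°.
Square 7, 2: +7·2° lon, +2·1° lat → SW at lon 154°, lat -88°.
Cell spans 2° lon × 1° lat.
south -88.000, north -87.000.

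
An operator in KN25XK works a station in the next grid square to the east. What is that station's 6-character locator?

Longitude subsquare x = 23; +1 → 24, wraps to 0 = a, carry into square.
Longitude square 2; +1 → 3.
The latitude characters are unchanged.

KN35ak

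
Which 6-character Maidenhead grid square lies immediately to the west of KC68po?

Longitude subsquare p = 15; −1 → 14 = o.
The latitude characters are unchanged.

KC68oo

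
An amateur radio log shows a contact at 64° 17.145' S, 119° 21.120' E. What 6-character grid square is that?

OC95qr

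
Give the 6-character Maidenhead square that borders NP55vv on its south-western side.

Longitude subsquare v = 21; −1 → 20 = u.
Latitude subsquare v = 21; −1 → 20 = u.

NP55uu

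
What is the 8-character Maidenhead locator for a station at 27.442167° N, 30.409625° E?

KL57ek96

Offset from 180°W / 90°S: lon 210.40963°, lat 117.44217°.
Field: lon ⌊210.40963/20⌋ = 10 → K; lat ⌊117.44217/10⌋ = 11 → L.
Square: lon ⌊10.40963/2⌋ = 5; lat ⌊7.44217/1⌋ = 7.
Subsquare: lon ⌊0.40963/0.0833333⌋ = 4 → e; lat ⌊0.44217/0.0416667⌋ = 10 → k.
Extended square: lon ⌊0.07629/0.00833333⌋ = 9; lat ⌊0.02550/0.00416667⌋ = 6.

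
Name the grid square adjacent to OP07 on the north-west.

NP98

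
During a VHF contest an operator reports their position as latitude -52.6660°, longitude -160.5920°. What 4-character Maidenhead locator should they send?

AD97

Shift to the Maidenhead origin (180°W, 90°S): lon 19.41, lat 37.33.
Field: 19.41/20 → 0 → A, 37.33/10 → 3 → D; chars AD.
Square: 19.41/2 → 9, 7.33/1 → 7; chars 97.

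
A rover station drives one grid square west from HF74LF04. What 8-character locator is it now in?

HF74kf94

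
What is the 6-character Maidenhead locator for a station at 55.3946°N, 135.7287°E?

PO75uj

Offset from 180°W / 90°S: lon 315.7287°, lat 145.3946°.
Field: lon ⌊315.7287/20⌋ = 15 → P; lat ⌊145.3946/10⌋ = 14 → O.
Square: lon ⌊15.7287/2⌋ = 7; lat ⌊5.3946/1⌋ = 5.
Subsquare: lon ⌊1.7287/0.0833333⌋ = 20 → u; lat ⌊0.3946/0.0416667⌋ = 9 → j.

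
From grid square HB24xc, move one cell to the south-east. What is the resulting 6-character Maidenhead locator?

HB34ab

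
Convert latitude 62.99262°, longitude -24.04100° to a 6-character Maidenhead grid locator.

HP72xx

Offset from 180°W / 90°S: lon 155.9590°, lat 152.9926°.
Field (20°×10°, letters A–R): lon ⌊155.9590/20⌋ = 7 → H; lat ⌊152.9926/10⌋ = 15 → P.
Square (2°×1°, digits 0–9): lon ⌊15.9590/2⌋ = 7; lat ⌊2.9926/1⌋ = 2.
Subsquare (5′×2.5′, letters a–x): lon ⌊1.9590/0.0833333⌋ = 23 → x; lat ⌊0.9926/0.0416667⌋ = 23 → x.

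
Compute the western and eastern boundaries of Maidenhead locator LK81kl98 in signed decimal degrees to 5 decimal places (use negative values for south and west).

Field L=11, K=10: +11·20° lon, +10·10° lat → SW at lon 40°, lat 10°.
Square 8, 1: +8·2° lon, +1·1° lat → SW at lon 56°, lat 11°.
Subsquare k=10, l=11: +10·0.0833333° lon, +11·0.0416667° lat → SW at lon 56.8333°, lat 11.4583°.
Extended square 9, 8: +9·0.00833333° lon, +8·0.00416667° lat → SW at lon 56.9083°, lat 11.4917°.
Cell spans 0.00833333° lon × 0.00416667° lat.
west 56.90833, east 56.91667.

56.90833, 56.91667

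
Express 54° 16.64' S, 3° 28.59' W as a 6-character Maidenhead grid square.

ID85gr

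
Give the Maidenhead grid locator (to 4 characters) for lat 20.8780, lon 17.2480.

JL80

Shift to the Maidenhead origin (180°W, 90°S): lon 197.25, lat 110.88.
Field: 197.25/20 → 9 → J, 110.88/10 → 11 → L; chars JL.
Square: 17.25/2 → 8, 0.88/1 → 0; chars 80.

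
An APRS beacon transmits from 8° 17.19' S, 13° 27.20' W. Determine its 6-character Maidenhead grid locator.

II31gr

Shift to the Maidenhead origin (180°W, 90°S): lon 166.5467, lat 81.7135.
Field: lon ⌊166.5467/20⌋ = 8 → I; lat ⌊81.7135/10⌋ = 8 → I.
Square: lon ⌊6.5467/2⌋ = 3; lat ⌊1.7135/1⌋ = 1.
Subsquare: lon ⌊0.5467/0.0833333⌋ = 6 → g; lat ⌊0.7135/0.0416667⌋ = 17 → r.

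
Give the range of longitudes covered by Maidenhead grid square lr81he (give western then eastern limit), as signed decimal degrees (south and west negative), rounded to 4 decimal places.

56.5833, 56.6667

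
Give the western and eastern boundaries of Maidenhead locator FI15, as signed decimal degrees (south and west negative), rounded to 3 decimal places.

-78.000, -76.000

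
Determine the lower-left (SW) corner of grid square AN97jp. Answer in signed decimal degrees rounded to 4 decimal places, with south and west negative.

47.6250, -161.2500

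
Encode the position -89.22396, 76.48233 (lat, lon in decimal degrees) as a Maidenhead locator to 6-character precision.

Shift to the Maidenhead origin (180°W, 90°S): lon 256.4823, lat 0.7760.
Field (20°×10°, letters A–R): lon ⌊256.4823/20⌋ = 12 → M; lat ⌊0.7760/10⌋ = 0 → A.
Square (2°×1°, digits 0–9): lon ⌊16.4823/2⌋ = 8; lat ⌊0.7760/1⌋ = 0.
Subsquare (5′×2.5′, letters a–x): lon ⌊0.4823/0.0833333⌋ = 5 → f; lat ⌊0.7760/0.0416667⌋ = 18 → s.

MA80fs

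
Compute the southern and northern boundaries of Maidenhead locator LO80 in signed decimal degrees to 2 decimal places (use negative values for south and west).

Field L=11, O=14: +11·20° lon, +14·10° lat → SW at lon 40°, lat 50°.
Square 8, 0: +8·2° lon, +0·1° lat → SW at lon 56°, lat 50°.
Cell spans 2° lon × 1° lat.
south 50.00, north 51.00.

50.00, 51.00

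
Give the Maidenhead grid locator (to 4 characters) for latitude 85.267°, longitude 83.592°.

NR15

Add 180° to longitude and 90° to latitude: 263.59, 175.27.
Field (20°×10°, letters A–R): lon ⌊263.59/20⌋ = 13 → N; lat ⌊175.27/10⌋ = 17 → R.
Square (2°×1°, digits 0–9): lon ⌊3.59/2⌋ = 1; lat ⌊5.27/1⌋ = 5.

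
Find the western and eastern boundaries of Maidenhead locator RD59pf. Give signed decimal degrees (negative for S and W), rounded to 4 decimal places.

Field R=17, D=3: +17·20° lon, +3·10° lat → SW at lon 160°, lat -60°.
Square 5, 9: +5·2° lon, +9·1° lat → SW at lon 170°, lat -51°.
Subsquare p=15, f=5: +15·0.0833333° lon, +5·0.0416667° lat → SW at lon 171.25°, lat -50.7917°.
Cell spans 0.0833333° lon × 0.0416667° lat.
west 171.2500, east 171.3333.

171.2500, 171.3333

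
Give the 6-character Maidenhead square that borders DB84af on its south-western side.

DB74xe

Longitude subsquare a = 0; −1 → -1, wraps to 23 = x, carry into square.
Longitude square 8; −1 → 7.
Latitude subsquare f = 5; −1 → 4 = e.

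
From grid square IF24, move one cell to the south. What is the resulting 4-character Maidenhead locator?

IF23

Latitude square 4; −1 → 3.
The longitude characters are unchanged.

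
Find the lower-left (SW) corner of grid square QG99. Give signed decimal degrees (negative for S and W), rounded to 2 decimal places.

-21.00, 158.00

Field Q=16, G=6: +16·20° lon, +6·10° lat → SW at lon 140°, lat -30°.
Square 9, 9: +9·2° lon, +9·1° lat → SW at lon 158°, lat -21°.
latitude -21.00, longitude 158.00.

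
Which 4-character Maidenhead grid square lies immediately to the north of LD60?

Latitude square 0; +1 → 1.
The longitude characters are unchanged.

LD61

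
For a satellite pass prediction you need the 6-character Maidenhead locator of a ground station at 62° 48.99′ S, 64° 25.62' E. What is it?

Shift to the Maidenhead origin (180°W, 90°S): lon 244.4270, lat 27.1835.
Field: lon ⌊244.4270/20⌋ = 12 → M; lat ⌊27.1835/10⌋ = 2 → C.
Square: lon ⌊4.4270/2⌋ = 2; lat ⌊7.1835/1⌋ = 7.
Subsquare: lon ⌊0.4270/0.0833333⌋ = 5 → f; lat ⌊0.1835/0.0416667⌋ = 4 → e.

MC27fe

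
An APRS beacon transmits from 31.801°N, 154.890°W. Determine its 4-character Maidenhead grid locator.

Add 180° to longitude and 90° to latitude: 25.11, 121.80.
Field: 25.11/20 → 1 → B, 121.80/10 → 12 → M; chars BM.
Square: 5.11/2 → 2, 1.80/1 → 1; chars 21.

BM21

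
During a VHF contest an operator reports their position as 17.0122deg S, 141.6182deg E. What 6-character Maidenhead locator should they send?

Add 180° to longitude and 90° to latitude: 321.6182, 72.9878.
Field (20°×10°, letters A–R): lon ⌊321.6182/20⌋ = 16 → Q; lat ⌊72.9878/10⌋ = 7 → H.
Square (2°×1°, digits 0–9): lon ⌊1.6182/2⌋ = 0; lat ⌊2.9878/1⌋ = 2.
Subsquare (5′×2.5′, letters a–x): lon ⌊1.6182/0.0833333⌋ = 19 → t; lat ⌊0.9878/0.0416667⌋ = 23 → x.

QH02tx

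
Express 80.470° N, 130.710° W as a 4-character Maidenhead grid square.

Offset from 180°W / 90°S: lon 49.29°, lat 170.47°.
Field (20°×10°, letters A–R): 49.29/20 → 2 → C, 170.47/10 → 17 → R; chars CR.
Square (2°×1°, digits 0–9): 9.29/2 → 4, 0.47/1 → 0; chars 40.

CR40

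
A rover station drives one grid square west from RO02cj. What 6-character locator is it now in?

Longitude subsquare c = 2; −1 → 1 = b.
The latitude characters are unchanged.

RO02bj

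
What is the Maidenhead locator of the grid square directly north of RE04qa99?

RE04qb90

Latitude extended square 9; +1 → 10, wraps to 0, carry into subsquare.
Latitude subsquare a = 0; +1 → 1 = b.
The longitude characters are unchanged.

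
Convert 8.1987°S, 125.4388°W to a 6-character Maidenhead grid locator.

Offset from 180°W / 90°S: lon 54.5612°, lat 81.8013°.
Field: 54.5612/20 → 2 → C, 81.8013/10 → 8 → I; chars CI.
Square: 14.5612/2 → 7, 1.8013/1 → 1; chars 71.
Subsquare: 0.5612/0.0833333 → 6 → g, 0.8013/0.0416667 → 19 → t; chars gt.

CI71gt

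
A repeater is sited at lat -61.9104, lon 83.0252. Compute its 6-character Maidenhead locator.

Shift to the Maidenhead origin (180°W, 90°S): lon 263.0252, lat 28.0896.
Field (20°×10°, letters A–R): 263.0252/20 → 13 → N, 28.0896/10 → 2 → C; chars NC.
Square (2°×1°, digits 0–9): 3.0252/2 → 1, 8.0896/1 → 8; chars 18.
Subsquare (5′×2.5′, letters a–x): 1.0252/0.0833333 → 12 → m, 0.0896/0.0416667 → 2 → c; chars mc.

NC18mc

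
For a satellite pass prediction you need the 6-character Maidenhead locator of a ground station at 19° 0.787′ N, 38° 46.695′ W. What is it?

Shift to the Maidenhead origin (180°W, 90°S): lon 141.2217, lat 109.0131.
Field (20°×10°, letters A–R): 141.2217/20 → 7 → H, 109.0131/10 → 10 → K; chars HK.
Square (2°×1°, digits 0–9): 1.2217/2 → 0, 9.0131/1 → 9; chars 09.
Subsquare (5′×2.5′, letters a–x): 1.2217/0.0833333 → 14 → o, 0.0131/0.0416667 → 0 → a; chars oa.

HK09oa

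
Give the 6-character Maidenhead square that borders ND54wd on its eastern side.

ND54xd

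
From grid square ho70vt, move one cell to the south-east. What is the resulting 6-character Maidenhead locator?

Longitude subsquare v = 21; +1 → 22 = w.
Latitude subsquare t = 19; −1 → 18 = s.

HO70ws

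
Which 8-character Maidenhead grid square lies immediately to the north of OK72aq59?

Latitude extended square 9; +1 → 10, wraps to 0, carry into subsquare.
Latitude subsquare q = 16; +1 → 17 = r.
The longitude characters are unchanged.

OK72ar50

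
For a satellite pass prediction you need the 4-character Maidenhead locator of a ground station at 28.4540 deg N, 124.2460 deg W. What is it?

CL78

Shift to the Maidenhead origin (180°W, 90°S): lon 55.75, lat 118.45.
Field: 55.75/20 → 2 → C, 118.45/10 → 11 → L; chars CL.
Square: 15.75/2 → 7, 8.45/1 → 8; chars 78.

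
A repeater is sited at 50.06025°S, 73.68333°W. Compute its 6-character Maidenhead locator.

Offset from 180°W / 90°S: lon 106.3167°, lat 39.9397°.
Field: lon ⌊106.3167/20⌋ = 5 → F; lat ⌊39.9397/10⌋ = 3 → D.
Square: lon ⌊6.3167/2⌋ = 3; lat ⌊9.9397/1⌋ = 9.
Subsquare: lon ⌊0.3167/0.0833333⌋ = 3 → d; lat ⌊0.9397/0.0416667⌋ = 22 → w.

FD39dw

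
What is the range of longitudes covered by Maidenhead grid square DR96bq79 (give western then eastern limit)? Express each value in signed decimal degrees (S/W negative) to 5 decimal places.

Field D=3, R=17: +3·20° lon, +17·10° lat → SW at lon -120°, lat 80°.
Square 9, 6: +9·2° lon, +6·1° lat → SW at lon -102°, lat 86°.
Subsquare b=1, q=16: +1·0.0833333° lon, +16·0.0416667° lat → SW at lon -101.917°, lat 86.6667°.
Extended square 7, 9: +7·0.00833333° lon, +9·0.00416667° lat → SW at lon -101.858°, lat 86.7042°.
Cell spans 0.00833333° lon × 0.00416667° lat.
west -101.85833, east -101.85000.

-101.85833, -101.85000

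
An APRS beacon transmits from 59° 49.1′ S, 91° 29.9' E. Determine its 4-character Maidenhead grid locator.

ND50

Add 180° to longitude and 90° to latitude: 271.50, 30.18.
Field (20°×10°, letters A–R): lon ⌊271.50/20⌋ = 13 → N; lat ⌊30.18/10⌋ = 3 → D.
Square (2°×1°, digits 0–9): lon ⌊11.50/2⌋ = 5; lat ⌊0.18/1⌋ = 0.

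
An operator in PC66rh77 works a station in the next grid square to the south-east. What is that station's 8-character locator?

PC66rh86

Longitude extended square 7; +1 → 8.
Latitude extended square 7; −1 → 6.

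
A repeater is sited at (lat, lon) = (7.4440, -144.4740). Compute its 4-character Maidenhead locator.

Offset from 180°W / 90°S: lon 35.53°, lat 97.44°.
Field: lon ⌊35.53/20⌋ = 1 → B; lat ⌊97.44/10⌋ = 9 → J.
Square: lon ⌊15.53/2⌋ = 7; lat ⌊7.44/1⌋ = 7.

BJ77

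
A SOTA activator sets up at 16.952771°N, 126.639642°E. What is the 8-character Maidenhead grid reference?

Shift to the Maidenhead origin (180°W, 90°S): lon 306.63964, lat 106.95277.
Field (20°×10°, letters A–R): lon ⌊306.63964/20⌋ = 15 → P; lat ⌊106.95277/10⌋ = 10 → K.
Square (2°×1°, digits 0–9): lon ⌊6.63964/2⌋ = 3; lat ⌊6.95277/1⌋ = 6.
Subsquare (5′×2.5′, letters a–x): lon ⌊0.63964/0.0833333⌋ = 7 → h; lat ⌊0.95277/0.0416667⌋ = 22 → w.
Extended square (30″×15″, digits 0–9): lon ⌊0.05631/0.00833333⌋ = 6; lat ⌊0.03610/0.00416667⌋ = 8.

PK36hw68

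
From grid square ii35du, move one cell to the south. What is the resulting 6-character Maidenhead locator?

II35dt

Latitude subsquare u = 20; −1 → 19 = t.
The longitude characters are unchanged.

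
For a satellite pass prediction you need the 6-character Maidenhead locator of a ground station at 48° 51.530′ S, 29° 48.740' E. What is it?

Shift to the Maidenhead origin (180°W, 90°S): lon 209.8123, lat 41.1412.
Field: 209.8123/20 → 10 → K, 41.1412/10 → 4 → E; chars KE.
Square: 9.8123/2 → 4, 1.1412/1 → 1; chars 41.
Subsquare: 1.8123/0.0833333 → 21 → v, 0.1412/0.0416667 → 3 → d; chars vd.

KE41vd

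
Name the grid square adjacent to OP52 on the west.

Longitude square 5; −1 → 4.
The latitude characters are unchanged.

OP42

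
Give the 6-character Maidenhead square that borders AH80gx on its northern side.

Latitude subsquare x = 23; +1 → 24, wraps to 0 = a, carry into square.
Latitude square 0; +1 → 1.
The longitude characters are unchanged.

AH81ga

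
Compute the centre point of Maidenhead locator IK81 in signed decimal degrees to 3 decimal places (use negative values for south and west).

11.500, -3.000

Field I=8, K=10: +8·20° lon, +10·10° lat → SW at lon -20°, lat 10°.
Square 8, 1: +8·2° lon, +1·1° lat → SW at lon -4°, lat 11°.
Cell spans 2° lon × 1° lat. Centre is SW corner plus half of each.
latitude 11.500, longitude -3.000.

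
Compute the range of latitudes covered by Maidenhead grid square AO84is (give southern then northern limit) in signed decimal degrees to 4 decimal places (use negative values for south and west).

54.7500, 54.7917

Field A=0, O=14: +0·20° lon, +14·10° lat → SW at lon -180°, lat 50°.
Square 8, 4: +8·2° lon, +4·1° lat → SW at lon -164°, lat 54°.
Subsquare i=8, s=18: +8·0.0833333° lon, +18·0.0416667° lat → SW at lon -163.333°, lat 54.75°.
Cell spans 0.0833333° lon × 0.0416667° lat.
south 54.7500, north 54.7917.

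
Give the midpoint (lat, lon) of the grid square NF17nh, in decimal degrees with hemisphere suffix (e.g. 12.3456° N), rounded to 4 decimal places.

32.6875° S, 83.1250° E

Field N=13, F=5: +13·20° lon, +5·10° lat → SW at lon 80°, lat -40°.
Square 1, 7: +1·2° lon, +7·1° lat → SW at lon 82°, lat -33°.
Subsquare n=13, h=7: +13·0.0833333° lon, +7·0.0416667° lat → SW at lon 83.0833°, lat -32.7083°.
Cell spans 0.0833333° lon × 0.0416667° lat. Centre is SW corner plus half of each.
latitude 32.6875° S, longitude 83.1250° E.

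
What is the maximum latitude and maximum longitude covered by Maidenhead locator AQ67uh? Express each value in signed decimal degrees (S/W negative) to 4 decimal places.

77.3333, -166.2500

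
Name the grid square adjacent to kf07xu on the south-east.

Longitude subsquare x = 23; +1 → 24, wraps to 0 = a, carry into square.
Longitude square 0; +1 → 1.
Latitude subsquare u = 20; −1 → 19 = t.

KF17at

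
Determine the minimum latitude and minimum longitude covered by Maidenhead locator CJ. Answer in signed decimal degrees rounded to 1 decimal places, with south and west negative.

0.0, -140.0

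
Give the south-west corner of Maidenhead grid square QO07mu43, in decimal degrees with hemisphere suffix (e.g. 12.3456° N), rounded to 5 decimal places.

57.84583° N, 141.03333° E

Field Q=16, O=14: +16·20° lon, +14·10° lat → SW at lon 140°, lat 50°.
Square 0, 7: +0·2° lon, +7·1° lat → SW at lon 140°, lat 57°.
Subsquare m=12, u=20: +12·0.0833333° lon, +20·0.0416667° lat → SW at lon 141°, lat 57.8333°.
Extended square 4, 3: +4·0.00833333° lon, +3·0.00416667° lat → SW at lon 141.033°, lat 57.8458°.
latitude 57.84583° N, longitude 141.03333° E.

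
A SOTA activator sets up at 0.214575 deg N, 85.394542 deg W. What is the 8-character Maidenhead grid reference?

EJ70hf21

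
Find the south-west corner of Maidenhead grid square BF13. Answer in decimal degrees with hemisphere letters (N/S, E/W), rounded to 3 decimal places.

Field B=1, F=5: +1·20° lon, +5·10° lat → SW at lon -160°, lat -40°.
Square 1, 3: +1·2° lon, +3·1° lat → SW at lon -158°, lat -37°.
latitude 37.000° S, longitude 158.000° W.

37.000° S, 158.000° W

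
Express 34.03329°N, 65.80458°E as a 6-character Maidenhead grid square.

MM24va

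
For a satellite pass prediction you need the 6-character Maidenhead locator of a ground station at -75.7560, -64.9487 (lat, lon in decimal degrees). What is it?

FB74mf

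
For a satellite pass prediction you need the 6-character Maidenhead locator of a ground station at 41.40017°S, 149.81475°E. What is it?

QE48vo

Shift to the Maidenhead origin (180°W, 90°S): lon 329.8148, lat 48.5998.
Field: 329.8148/20 → 16 → Q, 48.5998/10 → 4 → E; chars QE.
Square: 9.8148/2 → 4, 8.5998/1 → 8; chars 48.
Subsquare: 1.8148/0.0833333 → 21 → v, 0.5998/0.0416667 → 14 → o; chars vo.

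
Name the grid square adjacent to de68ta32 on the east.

DE68ta42

Longitude extended square 3; +1 → 4.
The latitude characters are unchanged.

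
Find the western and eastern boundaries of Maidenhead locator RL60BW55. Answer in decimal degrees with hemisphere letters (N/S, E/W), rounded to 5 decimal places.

172.12500° E, 172.13333° E

Field R=17, L=11: +17·20° lon, +11·10° lat → SW at lon 160°, lat 20°.
Square 6, 0: +6·2° lon, +0·1° lat → SW at lon 172°, lat 20°.
Subsquare b=1, w=22: +1·0.0833333° lon, +22·0.0416667° lat → SW at lon 172.083°, lat 20.9167°.
Extended square 5, 5: +5·0.00833333° lon, +5·0.00416667° lat → SW at lon 172.125°, lat 20.9375°.
Cell spans 0.00833333° lon × 0.00416667° lat.
west 172.12500° E, east 172.13333° E.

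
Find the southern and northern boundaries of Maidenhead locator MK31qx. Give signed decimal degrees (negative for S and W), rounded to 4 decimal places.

11.9583, 12.0000

Field M=12, K=10: +12·20° lon, +10·10° lat → SW at lon 60°, lat 10°.
Square 3, 1: +3·2° lon, +1·1° lat → SW at lon 66°, lat 11°.
Subsquare q=16, x=23: +16·0.0833333° lon, +23·0.0416667° lat → SW at lon 67.3333°, lat 11.9583°.
Cell spans 0.0833333° lon × 0.0416667° lat.
south 11.9583, north 12.0000.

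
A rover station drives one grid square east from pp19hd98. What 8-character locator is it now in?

PP19id08

Longitude extended square 9; +1 → 10, wraps to 0, carry into subsquare.
Longitude subsquare h = 7; +1 → 8 = i.
The latitude characters are unchanged.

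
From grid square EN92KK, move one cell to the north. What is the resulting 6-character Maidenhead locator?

Latitude subsquare k = 10; +1 → 11 = l.
The longitude characters are unchanged.

EN92kl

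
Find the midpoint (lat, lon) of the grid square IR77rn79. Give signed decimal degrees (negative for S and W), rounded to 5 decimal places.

87.58125, -4.52083

Field I=8, R=17: +8·20° lon, +17·10° lat → SW at lon -20°, lat 80°.
Square 7, 7: +7·2° lon, +7·1° lat → SW at lon -6°, lat 87°.
Subsquare r=17, n=13: +17·0.0833333° lon, +13·0.0416667° lat → SW at lon -4.58333°, lat 87.5417°.
Extended square 7, 9: +7·0.00833333° lon, +9·0.00416667° lat → SW at lon -4.525°, lat 87.5792°.
Cell spans 0.00833333° lon × 0.00416667° lat. Centre is SW corner plus half of each.
latitude 87.58125, longitude -4.52083.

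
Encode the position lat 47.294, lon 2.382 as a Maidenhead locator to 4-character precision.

Shift to the Maidenhead origin (180°W, 90°S): lon 182.38, lat 137.29.
Field: 182.38/20 → 9 → J, 137.29/10 → 13 → N; chars JN.
Square: 2.38/2 → 1, 7.29/1 → 7; chars 17.

JN17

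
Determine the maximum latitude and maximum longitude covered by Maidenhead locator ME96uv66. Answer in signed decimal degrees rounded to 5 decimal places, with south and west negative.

-43.09583, 79.72500

Field M=12, E=4: +12·20° lon, +4·10° lat → SW at lon 60°, lat -50°.
Square 9, 6: +9·2° lon, +6·1° lat → SW at lon 78°, lat -44°.
Subsquare u=20, v=21: +20·0.0833333° lon, +21·0.0416667° lat → SW at lon 79.6667°, lat -43.125°.
Extended square 6, 6: +6·0.00833333° lon, +6·0.00416667° lat → SW at lon 79.7167°, lat -43.1°.
Cell spans 0.00833333° lon × 0.00416667° lat. NE corner is SW corner plus one full cell.
latitude -43.09583, longitude 79.72500.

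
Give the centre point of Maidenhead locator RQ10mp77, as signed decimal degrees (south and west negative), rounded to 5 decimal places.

70.65625, 163.06250

Field R=17, Q=16: +17·20° lon, +16·10° lat → SW at lon 160°, lat 70°.
Square 1, 0: +1·2° lon, +0·1° lat → SW at lon 162°, lat 70°.
Subsquare m=12, p=15: +12·0.0833333° lon, +15·0.0416667° lat → SW at lon 163°, lat 70.625°.
Extended square 7, 7: +7·0.00833333° lon, +7·0.00416667° lat → SW at lon 163.058°, lat 70.6542°.
Cell spans 0.00833333° lon × 0.00416667° lat. Centre is SW corner plus half of each.
latitude 70.65625, longitude 163.06250.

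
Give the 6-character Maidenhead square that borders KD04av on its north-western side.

JD94xw

Longitude subsquare a = 0; −1 → -1, wraps to 23 = x, carry into square.
Longitude square 0; −1 → -1, wraps to 9, carry into field.
Longitude field K = 10; −1 → 9 = J.
Latitude subsquare v = 21; +1 → 22 = w.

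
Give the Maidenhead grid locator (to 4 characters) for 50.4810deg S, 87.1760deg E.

ND39

Add 180° to longitude and 90° to latitude: 267.18, 39.52.
Field (20°×10°, letters A–R): lon ⌊267.18/20⌋ = 13 → N; lat ⌊39.52/10⌋ = 3 → D.
Square (2°×1°, digits 0–9): lon ⌊7.18/2⌋ = 3; lat ⌊9.52/1⌋ = 9.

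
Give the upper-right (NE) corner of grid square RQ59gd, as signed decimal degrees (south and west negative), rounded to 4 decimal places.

Field R=17, Q=16: +17·20° lon, +16·10° lat → SW at lon 160°, lat 70°.
Square 5, 9: +5·2° lon, +9·1° lat → SW at lon 170°, lat 79°.
Subsquare g=6, d=3: +6·0.0833333° lon, +3·0.0416667° lat → SW at lon 170.5°, lat 79.125°.
Cell spans 0.0833333° lon × 0.0416667° lat. NE corner is SW corner plus one full cell.
latitude 79.1667, longitude 170.5833.

79.1667, 170.5833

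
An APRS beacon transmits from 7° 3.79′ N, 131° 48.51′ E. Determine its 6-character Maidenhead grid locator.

PJ57vb

Shift to the Maidenhead origin (180°W, 90°S): lon 311.8085, lat 97.0632.
Field (20°×10°, letters A–R): lon ⌊311.8085/20⌋ = 15 → P; lat ⌊97.0632/10⌋ = 9 → J.
Square (2°×1°, digits 0–9): lon ⌊11.8085/2⌋ = 5; lat ⌊7.0632/1⌋ = 7.
Subsquare (5′×2.5′, letters a–x): lon ⌊1.8085/0.0833333⌋ = 21 → v; lat ⌊0.0632/0.0416667⌋ = 1 → b.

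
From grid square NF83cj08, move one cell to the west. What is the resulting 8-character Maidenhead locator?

Longitude extended square 0; −1 → -1, wraps to 9, carry into subsquare.
Longitude subsquare c = 2; −1 → 1 = b.
The latitude characters are unchanged.

NF83bj98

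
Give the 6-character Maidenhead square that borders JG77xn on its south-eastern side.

JG87am

Longitude subsquare x = 23; +1 → 24, wraps to 0 = a, carry into square.
Longitude square 7; +1 → 8.
Latitude subsquare n = 13; −1 → 12 = m.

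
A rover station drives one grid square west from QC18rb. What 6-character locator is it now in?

QC18qb

Longitude subsquare r = 17; −1 → 16 = q.
The latitude characters are unchanged.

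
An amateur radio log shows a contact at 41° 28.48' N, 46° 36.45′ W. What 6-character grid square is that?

GN61ql

Shift to the Maidenhead origin (180°W, 90°S): lon 133.3925, lat 131.4747.
Field: 133.3925/20 → 6 → G, 131.4747/10 → 13 → N; chars GN.
Square: 13.3925/2 → 6, 1.4747/1 → 1; chars 61.
Subsquare: 1.3925/0.0833333 → 16 → q, 0.4747/0.0416667 → 11 → l; chars ql.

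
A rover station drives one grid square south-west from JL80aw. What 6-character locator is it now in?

JL70xv

Longitude subsquare a = 0; −1 → -1, wraps to 23 = x, carry into square.
Longitude square 8; −1 → 7.
Latitude subsquare w = 22; −1 → 21 = v.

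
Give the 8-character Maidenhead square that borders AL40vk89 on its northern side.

AL40vl80

Latitude extended square 9; +1 → 10, wraps to 0, carry into subsquare.
Latitude subsquare k = 10; +1 → 11 = l.
The longitude characters are unchanged.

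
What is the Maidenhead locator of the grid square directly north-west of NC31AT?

Longitude subsquare a = 0; −1 → -1, wraps to 23 = x, carry into square.
Longitude square 3; −1 → 2.
Latitude subsquare t = 19; +1 → 20 = u.

NC21xu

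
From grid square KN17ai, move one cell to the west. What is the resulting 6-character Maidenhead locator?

KN07xi

Longitude subsquare a = 0; −1 → -1, wraps to 23 = x, carry into square.
Longitude square 1; −1 → 0.
The latitude characters are unchanged.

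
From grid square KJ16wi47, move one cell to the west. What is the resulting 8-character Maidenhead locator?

KJ16wi37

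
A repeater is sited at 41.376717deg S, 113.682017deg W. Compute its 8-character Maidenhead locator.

DE38do89

Shift to the Maidenhead origin (180°W, 90°S): lon 66.31798, lat 48.62328.
Field: lon ⌊66.31798/20⌋ = 3 → D; lat ⌊48.62328/10⌋ = 4 → E.
Square: lon ⌊6.31798/2⌋ = 3; lat ⌊8.62328/1⌋ = 8.
Subsquare: lon ⌊0.31798/0.0833333⌋ = 3 → d; lat ⌊0.62328/0.0416667⌋ = 14 → o.
Extended square: lon ⌊0.06798/0.00833333⌋ = 8; lat ⌊0.03995/0.00416667⌋ = 9.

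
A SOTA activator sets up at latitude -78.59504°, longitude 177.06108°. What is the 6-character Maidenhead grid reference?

Add 180° to longitude and 90° to latitude: 357.0611, 11.4050.
Field: 357.0611/20 → 17 → R, 11.4050/10 → 1 → B; chars RB.
Square: 17.0611/2 → 8, 1.4050/1 → 1; chars 81.
Subsquare: 1.0611/0.0833333 → 12 → m, 0.4050/0.0416667 → 9 → j; chars mj.

RB81mj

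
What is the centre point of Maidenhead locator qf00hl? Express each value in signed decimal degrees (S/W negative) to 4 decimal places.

-39.5208, 140.6250

Field Q=16, F=5: +16·20° lon, +5·10° lat → SW at lon 140°, lat -40°.
Square 0, 0: +0·2° lon, +0·1° lat → SW at lon 140°, lat -40°.
Subsquare h=7, l=11: +7·0.0833333° lon, +11·0.0416667° lat → SW at lon 140.583°, lat -39.5417°.
Cell spans 0.0833333° lon × 0.0416667° lat. Centre is SW corner plus half of each.
latitude -39.5208, longitude 140.6250.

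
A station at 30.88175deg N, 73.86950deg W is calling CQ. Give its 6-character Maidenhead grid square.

FM30bv

Shift to the Maidenhead origin (180°W, 90°S): lon 106.1305, lat 120.8817.
Field: 106.1305/20 → 5 → F, 120.8817/10 → 12 → M; chars FM.
Square: 6.1305/2 → 3, 0.8817/1 → 0; chars 30.
Subsquare: 0.1305/0.0833333 → 1 → b, 0.8817/0.0416667 → 21 → v; chars bv.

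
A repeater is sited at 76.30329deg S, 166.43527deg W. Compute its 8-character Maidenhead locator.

Add 180° to longitude and 90° to latitude: 13.56473, 13.69671.
Field: 13.56473/20 → 0 → A, 13.69671/10 → 1 → B; chars AB.
Square: 13.56473/2 → 6, 3.69671/1 → 3; chars 63.
Subsquare: 1.56473/0.0833333 → 18 → s, 0.69671/0.0416667 → 16 → q; chars sq.
Extended square: 0.06473/0.00833333 → 7, 0.03004/0.00416667 → 7; chars 77.

AB63sq77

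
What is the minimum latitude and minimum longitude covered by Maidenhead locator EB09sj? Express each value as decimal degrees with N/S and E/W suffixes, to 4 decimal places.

70.6250° S, 98.5000° W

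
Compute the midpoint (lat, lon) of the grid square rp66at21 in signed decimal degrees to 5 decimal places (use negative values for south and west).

66.79792, 172.02083

Field R=17, P=15: +17·20° lon, +15·10° lat → SW at lon 160°, lat 60°.
Square 6, 6: +6·2° lon, +6·1° lat → SW at lon 172°, lat 66°.
Subsquare a=0, t=19: +0·0.0833333° lon, +19·0.0416667° lat → SW at lon 172°, lat 66.7917°.
Extended square 2, 1: +2·0.00833333° lon, +1·0.00416667° lat → SW at lon 172.017°, lat 66.7958°.
Cell spans 0.00833333° lon × 0.00416667° lat. Centre is SW corner plus half of each.
latitude 66.79792, longitude 172.02083.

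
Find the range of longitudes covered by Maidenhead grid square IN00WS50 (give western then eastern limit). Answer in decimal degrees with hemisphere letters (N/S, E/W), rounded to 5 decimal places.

Field I=8, N=13: +8·20° lon, +13·10° lat → SW at lon -20°, lat 40°.
Square 0, 0: +0·2° lon, +0·1° lat → SW at lon -20°, lat 40°.
Subsquare w=22, s=18: +22·0.0833333° lon, +18·0.0416667° lat → SW at lon -18.1667°, lat 40.75°.
Extended square 5, 0: +5·0.00833333° lon, +0·0.00416667° lat → SW at lon -18.125°, lat 40.75°.
Cell spans 0.00833333° lon × 0.00416667° lat.
west 18.12500° W, east 18.11667° W.

18.12500° W, 18.11667° W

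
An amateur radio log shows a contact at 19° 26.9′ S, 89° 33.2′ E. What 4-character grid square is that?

Add 180° to longitude and 90° to latitude: 269.55, 70.55.
Field (20°×10°, letters A–R): 269.55/20 → 13 → N, 70.55/10 → 7 → H; chars NH.
Square (2°×1°, digits 0–9): 9.55/2 → 4, 0.55/1 → 0; chars 40.

NH40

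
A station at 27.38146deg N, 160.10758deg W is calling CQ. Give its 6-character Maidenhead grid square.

AL97wj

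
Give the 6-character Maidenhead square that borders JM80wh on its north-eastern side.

Longitude subsquare w = 22; +1 → 23 = x.
Latitude subsquare h = 7; +1 → 8 = i.

JM80xi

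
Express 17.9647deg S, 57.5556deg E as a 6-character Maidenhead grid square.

LH82sa

Add 180° to longitude and 90° to latitude: 237.5556, 72.0353.
Field: lon ⌊237.5556/20⌋ = 11 → L; lat ⌊72.0353/10⌋ = 7 → H.
Square: lon ⌊17.5556/2⌋ = 8; lat ⌊2.0353/1⌋ = 2.
Subsquare: lon ⌊1.5556/0.0833333⌋ = 18 → s; lat ⌊0.0353/0.0416667⌋ = 0 → a.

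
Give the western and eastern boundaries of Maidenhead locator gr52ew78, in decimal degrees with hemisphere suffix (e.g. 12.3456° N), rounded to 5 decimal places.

Field G=6, R=17: +6·20° lon, +17·10° lat → SW at lon -60°, lat 80°.
Square 5, 2: +5·2° lon, +2·1° lat → SW at lon -50°, lat 82°.
Subsquare e=4, w=22: +4·0.0833333° lon, +22·0.0416667° lat → SW at lon -49.6667°, lat 82.9167°.
Extended square 7, 8: +7·0.00833333° lon, +8·0.00416667° lat → SW at lon -49.6083°, lat 82.95°.
Cell spans 0.00833333° lon × 0.00416667° lat.
west 49.60833° W, east 49.60000° W.

49.60833° W, 49.60000° W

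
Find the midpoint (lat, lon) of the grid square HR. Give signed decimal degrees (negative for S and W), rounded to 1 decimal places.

Field H=7, R=17: +7·20° lon, +17·10° lat → SW at lon -40°, lat 80°.
Cell spans 20° lon × 10° lat. Centre is SW corner plus half of each.
latitude 85.0, longitude -30.0.

85.0, -30.0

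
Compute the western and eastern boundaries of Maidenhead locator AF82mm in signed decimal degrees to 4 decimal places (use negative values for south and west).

-163.0000, -162.9167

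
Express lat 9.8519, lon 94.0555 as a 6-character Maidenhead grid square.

NJ79au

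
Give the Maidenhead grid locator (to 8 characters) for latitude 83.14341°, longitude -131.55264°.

Add 180° to longitude and 90° to latitude: 48.44736, 173.14341.
Field (20°×10°, letters A–R): lon ⌊48.44736/20⌋ = 2 → C; lat ⌊173.14341/10⌋ = 17 → R.
Square (2°×1°, digits 0–9): lon ⌊8.44736/2⌋ = 4; lat ⌊3.14341/1⌋ = 3.
Subsquare (5′×2.5′, letters a–x): lon ⌊0.44736/0.0833333⌋ = 5 → f; lat ⌊0.14341/0.0416667⌋ = 3 → d.
Extended square (30″×15″, digits 0–9): lon ⌊0.03069/0.00833333⌋ = 3; lat ⌊0.01841/0.00416667⌋ = 4.

CR43fd34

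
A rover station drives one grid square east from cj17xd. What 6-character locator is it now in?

Longitude subsquare x = 23; +1 → 24, wraps to 0 = a, carry into square.
Longitude square 1; +1 → 2.
The latitude characters are unchanged.

CJ27ad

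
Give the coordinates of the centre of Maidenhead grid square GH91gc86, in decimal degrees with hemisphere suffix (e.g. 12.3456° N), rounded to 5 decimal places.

18.88958° S, 41.42917° W

Field G=6, H=7: +6·20° lon, +7·10° lat → SW at lon -60°, lat -20°.
Square 9, 1: +9·2° lon, +1·1° lat → SW at lon -42°, lat -19°.
Subsquare g=6, c=2: +6·0.0833333° lon, +2·0.0416667° lat → SW at lon -41.5°, lat -18.9167°.
Extended square 8, 6: +8·0.00833333° lon, +6·0.00416667° lat → SW at lon -41.4333°, lat -18.8917°.
Cell spans 0.00833333° lon × 0.00416667° lat. Centre is SW corner plus half of each.
latitude 18.88958° S, longitude 41.42917° W.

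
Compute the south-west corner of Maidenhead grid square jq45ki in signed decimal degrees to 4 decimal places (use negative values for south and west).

Field J=9, Q=16: +9·20° lon, +16·10° lat → SW at lon 0°, lat 70°.
Square 4, 5: +4·2° lon, +5·1° lat → SW at lon 8°, lat 75°.
Subsquare k=10, i=8: +10·0.0833333° lon, +8·0.0416667° lat → SW at lon 8.83333°, lat 75.3333°.
latitude 75.3333, longitude 8.8333.

75.3333, 8.8333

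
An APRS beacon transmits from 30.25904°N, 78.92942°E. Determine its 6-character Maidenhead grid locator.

MM90lg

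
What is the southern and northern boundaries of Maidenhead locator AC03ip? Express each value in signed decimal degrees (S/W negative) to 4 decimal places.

-66.3750, -66.3333

Field A=0, C=2: +0·20° lon, +2·10° lat → SW at lon -180°, lat -70°.
Square 0, 3: +0·2° lon, +3·1° lat → SW at lon -180°, lat -67°.
Subsquare i=8, p=15: +8·0.0833333° lon, +15·0.0416667° lat → SW at lon -179.333°, lat -66.375°.
Cell spans 0.0833333° lon × 0.0416667° lat.
south -66.3750, north -66.3333.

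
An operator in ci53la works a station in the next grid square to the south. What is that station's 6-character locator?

Latitude subsquare a = 0; −1 → -1, wraps to 23 = x, carry into square.
Latitude square 3; −1 → 2.
The longitude characters are unchanged.

CI52lx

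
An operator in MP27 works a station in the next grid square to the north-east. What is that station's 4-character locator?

MP38

Longitude square 2; +1 → 3.
Latitude square 7; +1 → 8.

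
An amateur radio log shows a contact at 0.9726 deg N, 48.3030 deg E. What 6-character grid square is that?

LJ40dx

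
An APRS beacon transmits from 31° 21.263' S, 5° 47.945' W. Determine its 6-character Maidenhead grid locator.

Offset from 180°W / 90°S: lon 174.2009°, lat 58.6456°.
Field (20°×10°, letters A–R): lon ⌊174.2009/20⌋ = 8 → I; lat ⌊58.6456/10⌋ = 5 → F.
Square (2°×1°, digits 0–9): lon ⌊14.2009/2⌋ = 7; lat ⌊8.6456/1⌋ = 8.
Subsquare (5′×2.5′, letters a–x): lon ⌊0.2009/0.0833333⌋ = 2 → c; lat ⌊0.6456/0.0416667⌋ = 15 → p.

IF78cp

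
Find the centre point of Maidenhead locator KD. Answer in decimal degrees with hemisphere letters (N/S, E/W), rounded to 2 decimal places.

55.00° S, 30.00° E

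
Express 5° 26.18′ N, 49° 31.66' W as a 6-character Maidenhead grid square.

GJ55fk

Add 180° to longitude and 90° to latitude: 130.4723, 95.4363.
Field: 130.4723/20 → 6 → G, 95.4363/10 → 9 → J; chars GJ.
Square: 10.4723/2 → 5, 5.4363/1 → 5; chars 55.
Subsquare: 0.4723/0.0833333 → 5 → f, 0.4363/0.0416667 → 10 → k; chars fk.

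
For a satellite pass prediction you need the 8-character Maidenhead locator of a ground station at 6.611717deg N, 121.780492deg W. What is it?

Shift to the Maidenhead origin (180°W, 90°S): lon 58.21951, lat 96.61172.
Field (20°×10°, letters A–R): 58.21951/20 → 2 → C, 96.61172/10 → 9 → J; chars CJ.
Square (2°×1°, digits 0–9): 18.21951/2 → 9, 6.61172/1 → 6; chars 96.
Subsquare (5′×2.5′, letters a–x): 0.21951/0.0833333 → 2 → c, 0.61172/0.0416667 → 14 → o; chars co.
Extended square (30″×15″, digits 0–9): 0.05284/0.00833333 → 6, 0.02838/0.00416667 → 6; chars 66.

CJ96co66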